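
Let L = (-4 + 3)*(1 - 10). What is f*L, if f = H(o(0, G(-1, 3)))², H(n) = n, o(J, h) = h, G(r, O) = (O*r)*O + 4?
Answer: 225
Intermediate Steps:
G(r, O) = 4 + r*O² (G(r, O) = r*O² + 4 = 4 + r*O²)
f = 25 (f = (4 - 1*3²)² = (4 - 1*9)² = (4 - 9)² = (-5)² = 25)
L = 9 (L = -1*(-9) = 9)
f*L = 25*9 = 225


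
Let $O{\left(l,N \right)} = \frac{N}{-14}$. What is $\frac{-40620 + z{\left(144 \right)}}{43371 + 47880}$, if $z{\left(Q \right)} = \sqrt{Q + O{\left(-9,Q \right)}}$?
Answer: $- \frac{13540}{30417} + \frac{2 \sqrt{182}}{212919} \approx -0.44502$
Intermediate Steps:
$O{\left(l,N \right)} = - \frac{N}{14}$ ($O{\left(l,N \right)} = N \left(- \frac{1}{14}\right) = - \frac{N}{14}$)
$z{\left(Q \right)} = \frac{\sqrt{182} \sqrt{Q}}{14}$ ($z{\left(Q \right)} = \sqrt{Q - \frac{Q}{14}} = \sqrt{\frac{13 Q}{14}} = \frac{\sqrt{182} \sqrt{Q}}{14}$)
$\frac{-40620 + z{\left(144 \right)}}{43371 + 47880} = \frac{-40620 + \frac{\sqrt{182} \sqrt{144}}{14}}{43371 + 47880} = \frac{-40620 + \frac{1}{14} \sqrt{182} \cdot 12}{91251} = \left(-40620 + \frac{6 \sqrt{182}}{7}\right) \frac{1}{91251} = - \frac{13540}{30417} + \frac{2 \sqrt{182}}{212919}$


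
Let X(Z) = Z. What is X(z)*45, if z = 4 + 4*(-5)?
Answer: -720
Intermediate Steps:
z = -16 (z = 4 - 20 = -16)
X(z)*45 = -16*45 = -720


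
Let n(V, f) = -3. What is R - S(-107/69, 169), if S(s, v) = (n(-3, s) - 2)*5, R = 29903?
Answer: 29928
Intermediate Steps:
S(s, v) = -25 (S(s, v) = (-3 - 2)*5 = -5*5 = -25)
R - S(-107/69, 169) = 29903 - 1*(-25) = 29903 + 25 = 29928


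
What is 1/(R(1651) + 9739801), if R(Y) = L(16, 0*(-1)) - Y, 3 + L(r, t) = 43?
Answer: 1/9738190 ≈ 1.0269e-7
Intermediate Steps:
L(r, t) = 40 (L(r, t) = -3 + 43 = 40)
R(Y) = 40 - Y
1/(R(1651) + 9739801) = 1/((40 - 1*1651) + 9739801) = 1/((40 - 1651) + 9739801) = 1/(-1611 + 9739801) = 1/9738190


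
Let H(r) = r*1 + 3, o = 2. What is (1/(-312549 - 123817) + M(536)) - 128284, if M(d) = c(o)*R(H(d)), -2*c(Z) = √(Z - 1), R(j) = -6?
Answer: -55977466847/436366 ≈ -1.2828e+5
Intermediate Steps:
H(r) = 3 + r (H(r) = r + 3 = 3 + r)
c(Z) = -√(-1 + Z)/2 (c(Z) = -√(Z - 1)/2 = -√(-1 + Z)/2)
M(d) = 3 (M(d) = -√(-1 + 2)/2*(-6) = -√1/2*(-6) = -½*1*(-6) = -½*(-6) = 3)
(1/(-312549 - 123817) + M(536)) - 128284 = (1/(-312549 - 123817) + 3) - 128284 = (1/(-436366) + 3) - 128284 = (-1/436366 + 3) - 128284 = 1309097/436366 - 128284 = -55977466847/436366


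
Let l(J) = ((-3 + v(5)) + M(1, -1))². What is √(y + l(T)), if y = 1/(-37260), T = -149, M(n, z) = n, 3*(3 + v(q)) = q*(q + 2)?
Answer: √190439885/2070 ≈ 6.6667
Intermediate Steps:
v(q) = -3 + q*(2 + q)/3 (v(q) = -3 + (q*(q + 2))/3 = -3 + (q*(2 + q))/3 = -3 + q*(2 + q)/3)
y = -1/37260 ≈ -2.6838e-5
l(J) = 400/9 (l(J) = ((-3 + (-3 + (⅓)*5² + (⅔)*5)) + 1)² = ((-3 + (-3 + (⅓)*25 + 10/3)) + 1)² = ((-3 + (-3 + 25/3 + 10/3)) + 1)² = ((-3 + 26/3) + 1)² = (17/3 + 1)² = (20/3)² = 400/9)
√(y + l(T)) = √(-1/37260 + 400/9) = √(1655999/37260) = √190439885/2070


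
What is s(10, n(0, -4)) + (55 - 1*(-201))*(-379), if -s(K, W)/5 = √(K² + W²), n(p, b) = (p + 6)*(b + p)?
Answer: -97154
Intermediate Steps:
n(p, b) = (6 + p)*(b + p)
s(K, W) = -5*√(K² + W²)
s(10, n(0, -4)) + (55 - 1*(-201))*(-379) = -5*√(10² + (0² + 6*(-4) + 6*0 - 4*0)²) + (55 - 1*(-201))*(-379) = -5*√(100 + (0 - 24 + 0 + 0)²) + (55 + 201)*(-379) = -5*√(100 + (-24)²) + 256*(-379) = -5*√(100 + 576) - 97024 = -5*√676 - 97024 = -5*26 - 97024 = -130 - 97024 = -97154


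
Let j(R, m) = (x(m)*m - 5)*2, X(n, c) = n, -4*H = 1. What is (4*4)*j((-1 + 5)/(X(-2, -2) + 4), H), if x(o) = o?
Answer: -158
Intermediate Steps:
H = -1/4 (H = -1/4*1 = -1/4 ≈ -0.25000)
j(R, m) = -10 + 2*m**2 (j(R, m) = (m*m - 5)*2 = (m**2 - 5)*2 = (-5 + m**2)*2 = -10 + 2*m**2)
(4*4)*j((-1 + 5)/(X(-2, -2) + 4), H) = (4*4)*(-10 + 2*(-1/4)**2) = 16*(-10 + 2*(1/16)) = 16*(-10 + 1/8) = 16*(-79/8) = -158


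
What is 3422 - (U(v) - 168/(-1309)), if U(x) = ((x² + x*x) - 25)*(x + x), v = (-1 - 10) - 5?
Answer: 3554098/187 ≈ 19006.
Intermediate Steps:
v = -16 (v = -11 - 5 = -16)
U(x) = 2*x*(-25 + 2*x²) (U(x) = ((x² + x²) - 25)*(2*x) = (2*x² - 25)*(2*x) = (-25 + 2*x²)*(2*x) = 2*x*(-25 + 2*x²))
3422 - (U(v) - 168/(-1309)) = 3422 - ((-50*(-16) + 4*(-16)³) - 168/(-1309)) = 3422 - ((800 + 4*(-4096)) - 168*(-1)/1309) = 3422 - ((800 - 16384) - 1*(-24/187)) = 3422 - (-15584 + 24/187) = 3422 - 1*(-2914184/187) = 3422 + 2914184/187 = 3554098/187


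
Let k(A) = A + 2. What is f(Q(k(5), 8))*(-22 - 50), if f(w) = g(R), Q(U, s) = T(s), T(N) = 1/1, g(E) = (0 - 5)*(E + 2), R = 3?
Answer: 1800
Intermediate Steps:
k(A) = 2 + A
g(E) = -10 - 5*E (g(E) = -5*(2 + E) = -10 - 5*E)
T(N) = 1
Q(U, s) = 1
f(w) = -25 (f(w) = -10 - 5*3 = -10 - 15 = -25)
f(Q(k(5), 8))*(-22 - 50) = -25*(-22 - 50) = -25*(-72) = 1800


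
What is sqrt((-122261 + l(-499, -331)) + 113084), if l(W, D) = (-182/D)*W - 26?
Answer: I*sqrt(1038350641)/331 ≈ 97.352*I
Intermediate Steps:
l(W, D) = -26 - 182*W/D (l(W, D) = -182*W/D - 26 = -26 - 182*W/D)
sqrt((-122261 + l(-499, -331)) + 113084) = sqrt((-122261 + (-26 - 182*(-499)/(-331))) + 113084) = sqrt((-122261 + (-26 - 182*(-499)*(-1/331))) + 113084) = sqrt((-122261 + (-26 - 90818/331)) + 113084) = sqrt((-122261 - 99424/331) + 113084) = sqrt(-40567815/331 + 113084) = sqrt(-3137011/331) = I*sqrt(1038350641)/331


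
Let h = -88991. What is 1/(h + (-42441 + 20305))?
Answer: -1/111127 ≈ -8.9987e-6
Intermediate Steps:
1/(h + (-42441 + 20305)) = 1/(-88991 + (-42441 + 20305)) = 1/(-88991 - 22136) = 1/(-111127) = -1/111127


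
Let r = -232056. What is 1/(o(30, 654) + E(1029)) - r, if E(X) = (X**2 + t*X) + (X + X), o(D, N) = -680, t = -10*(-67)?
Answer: 406016548345/1749649 ≈ 2.3206e+5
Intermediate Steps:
t = 670
E(X) = X**2 + 672*X (E(X) = (X**2 + 670*X) + (X + X) = (X**2 + 670*X) + 2*X = X**2 + 672*X)
1/(o(30, 654) + E(1029)) - r = 1/(-680 + 1029*(672 + 1029)) - 1*(-232056) = 1/(-680 + 1029*1701) + 232056 = 1/(-680 + 1750329) + 232056 = 1/1749649 + 232056 = 406016548345/1749649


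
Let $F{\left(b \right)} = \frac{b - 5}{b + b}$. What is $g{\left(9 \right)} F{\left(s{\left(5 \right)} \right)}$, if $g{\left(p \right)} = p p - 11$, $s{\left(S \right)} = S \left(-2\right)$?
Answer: $\frac{105}{2} \approx 52.5$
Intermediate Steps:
$s{\left(S \right)} = - 2 S$
$g{\left(p \right)} = -11 + p^{2}$ ($g{\left(p \right)} = p^{2} - 11 = -11 + p^{2}$)
$F{\left(b \right)} = \frac{-5 + b}{2 b}$
$g{\left(9 \right)} F{\left(s{\left(5 \right)} \right)} = \left(-11 + 9^{2}\right) \frac{-5 - 10}{2 \left(\left(-2\right) 5\right)} = \left(-11 + 81\right) \frac{-5 - 10}{2 \left(-10\right)} = 70 \cdot \frac{1}{2} \left(- \frac{1}{10}\right) \left(-15\right) = 70 \cdot \frac{3}{4} = \frac{105}{2}$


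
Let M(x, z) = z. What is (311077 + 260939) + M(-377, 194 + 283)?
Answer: 572493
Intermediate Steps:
(311077 + 260939) + M(-377, 194 + 283) = (311077 + 260939) + (194 + 283) = 572016 + 477 = 572493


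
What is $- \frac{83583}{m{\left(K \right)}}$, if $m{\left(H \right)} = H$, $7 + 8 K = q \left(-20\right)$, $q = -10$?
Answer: $- \frac{668664}{193} \approx -3464.6$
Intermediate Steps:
$K = \frac{193}{8}$ ($K = - \frac{7}{8} + \frac{\left(-10\right) \left(-20\right)}{8} = - \frac{7}{8} + \frac{1}{8} \cdot 200 = - \frac{7}{8} + 25 = \frac{193}{8} \approx 24.125$)
$- \frac{83583}{m{\left(K \right)}} = - \frac{83583}{\frac{193}{8}} = \left(-83583\right) \frac{8}{193} = - \frac{668664}{193}$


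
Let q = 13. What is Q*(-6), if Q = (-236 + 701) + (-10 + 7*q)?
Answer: -3276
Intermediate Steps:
Q = 546 (Q = (-236 + 701) + (-10 + 7*13) = 465 + (-10 + 91) = 465 + 81 = 546)
Q*(-6) = 546*(-6) = -3276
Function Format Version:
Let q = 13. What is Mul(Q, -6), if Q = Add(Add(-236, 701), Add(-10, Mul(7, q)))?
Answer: -3276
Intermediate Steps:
Q = 546 (Q = Add(Add(-236, 701), Add(-10, Mul(7, 13))) = Add(465, Add(-10, 91)) = Add(465, 81) = 546)
Mul(Q, -6) = Mul(546, -6) = -3276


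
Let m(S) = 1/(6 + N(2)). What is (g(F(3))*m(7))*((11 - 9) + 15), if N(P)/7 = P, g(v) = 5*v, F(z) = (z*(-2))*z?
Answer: -153/2 ≈ -76.500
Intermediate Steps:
F(z) = -2*z² (F(z) = (-2*z)*z = -2*z²)
N(P) = 7*P
m(S) = 1/20 (m(S) = 1/(6 + 7*2) = 1/(6 + 14) = 1/20)
(g(F(3))*m(7))*((11 - 9) + 15) = ((5*(-2*3²))*(1/20))*((11 - 9) + 15) = ((5*(-2*9))*(1/20))*(2 + 15) = ((5*(-18))*(1/20))*17 = -90*1/20*17 = -9/2*17 = -153/2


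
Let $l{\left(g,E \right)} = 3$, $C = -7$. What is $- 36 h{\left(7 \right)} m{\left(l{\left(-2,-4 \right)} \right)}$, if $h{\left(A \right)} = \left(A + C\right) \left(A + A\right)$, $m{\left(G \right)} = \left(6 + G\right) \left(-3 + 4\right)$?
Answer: $0$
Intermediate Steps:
$m{\left(G \right)} = 6 + G$ ($m{\left(G \right)} = \left(6 + G\right) 1 = 6 + G$)
$h{\left(A \right)} = 2 A \left(-7 + A\right)$ ($h{\left(A \right)} = \left(A - 7\right) \left(A + A\right) = \left(-7 + A\right) 2 A = 2 A \left(-7 + A\right)$)
$- 36 h{\left(7 \right)} m{\left(l{\left(-2,-4 \right)} \right)} = - 36 \cdot 2 \cdot 7 \left(-7 + 7\right) \left(6 + 3\right) = - 36 \cdot 2 \cdot 7 \cdot 0 \cdot 9 = \left(-36\right) 0 \cdot 9 = 0 \cdot 9 = 0$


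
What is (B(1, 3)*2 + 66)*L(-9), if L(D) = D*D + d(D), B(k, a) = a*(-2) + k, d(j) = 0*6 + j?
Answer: 4032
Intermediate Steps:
d(j) = j (d(j) = 0 + j = j)
B(k, a) = k - 2*a (B(k, a) = -2*a + k = k - 2*a)
L(D) = D + D² (L(D) = D*D + D = D² + D = D + D²)
(B(1, 3)*2 + 66)*L(-9) = ((1 - 2*3)*2 + 66)*(-9*(1 - 9)) = ((1 - 6)*2 + 66)*(-9*(-8)) = (-5*2 + 66)*72 = (-10 + 66)*72 = 56*72 = 4032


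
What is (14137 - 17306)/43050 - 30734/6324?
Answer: -55964144/11343675 ≈ -4.9335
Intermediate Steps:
(14137 - 17306)/43050 - 30734/6324 = -3169*1/43050 - 30734*1/6324 = -3169/43050 - 15367/3162 = -55964144/11343675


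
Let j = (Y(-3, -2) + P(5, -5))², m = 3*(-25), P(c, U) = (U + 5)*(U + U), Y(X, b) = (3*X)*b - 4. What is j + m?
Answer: 121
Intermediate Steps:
Y(X, b) = -4 + 3*X*b (Y(X, b) = 3*X*b - 4 = -4 + 3*X*b)
P(c, U) = 2*U*(5 + U) (P(c, U) = (5 + U)*(2*U) = 2*U*(5 + U))
m = -75
j = 196 (j = ((-4 + 3*(-3)*(-2)) + 2*(-5)*(5 - 5))² = ((-4 + 18) + 2*(-5)*0)² = (14 + 0)² = 14² = 196)
j + m = 196 - 75 = 121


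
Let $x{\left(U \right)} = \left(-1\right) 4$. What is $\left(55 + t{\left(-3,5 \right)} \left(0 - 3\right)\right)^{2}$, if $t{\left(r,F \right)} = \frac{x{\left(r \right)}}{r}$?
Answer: $2601$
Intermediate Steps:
$x{\left(U \right)} = -4$
$t{\left(r,F \right)} = - \frac{4}{r}$
$\left(55 + t{\left(-3,5 \right)} \left(0 - 3\right)\right)^{2} = \left(55 + - \frac{4}{-3} \left(0 - 3\right)\right)^{2} = \left(55 + \left(-4\right) \left(- \frac{1}{3}\right) \left(-3\right)\right)^{2} = \left(55 + \frac{4}{3} \left(-3\right)\right)^{2} = \left(55 - 4\right)^{2} = 51^{2} = 2601$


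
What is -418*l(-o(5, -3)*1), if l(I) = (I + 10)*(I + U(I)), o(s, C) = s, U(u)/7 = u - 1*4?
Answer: 142120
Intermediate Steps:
U(u) = -28 + 7*u (U(u) = 7*(u - 1*4) = 7*(u - 4) = 7*(-4 + u) = -28 + 7*u)
l(I) = (-28 + 8*I)*(10 + I) (l(I) = (I + 10)*(I + (-28 + 7*I)) = (10 + I)*(-28 + 8*I) = (-28 + 8*I)*(10 + I))
-418*l(-o(5, -3)*1) = -418*(-280 + 8*(-1*5*1)² + 52*(-1*5*1)) = -418*(-280 + 8*(-5*1)² + 52*(-5*1)) = -418*(-280 + 8*(-5)² + 52*(-5)) = -418*(-280 + 8*25 - 260) = -418*(-280 + 200 - 260) = -418*(-340) = 142120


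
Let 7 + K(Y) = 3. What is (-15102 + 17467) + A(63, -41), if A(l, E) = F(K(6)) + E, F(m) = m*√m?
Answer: 2324 - 8*I ≈ 2324.0 - 8.0*I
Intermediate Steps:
K(Y) = -4 (K(Y) = -7 + 3 = -4)
F(m) = m^(3/2)
A(l, E) = E - 8*I (A(l, E) = (-4)^(3/2) + E = -8*I + E = E - 8*I)
(-15102 + 17467) + A(63, -41) = (-15102 + 17467) + (-41 - 8*I) = 2365 + (-41 - 8*I) = 2324 - 8*I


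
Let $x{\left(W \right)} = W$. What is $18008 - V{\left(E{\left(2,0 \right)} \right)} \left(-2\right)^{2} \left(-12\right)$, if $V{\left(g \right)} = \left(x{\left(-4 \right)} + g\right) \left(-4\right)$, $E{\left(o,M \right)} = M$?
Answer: $18776$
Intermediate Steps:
$V{\left(g \right)} = 16 - 4 g$ ($V{\left(g \right)} = \left(-4 + g\right) \left(-4\right) = 16 - 4 g$)
$18008 - V{\left(E{\left(2,0 \right)} \right)} \left(-2\right)^{2} \left(-12\right) = 18008 - \left(16 - 0\right) \left(-2\right)^{2} \left(-12\right) = 18008 - \left(16 + 0\right) 4 \left(-12\right) = 18008 - 16 \cdot 4 \left(-12\right) = 18008 - 64 \left(-12\right) = 18008 - -768 = 18008 + 768 = 18776$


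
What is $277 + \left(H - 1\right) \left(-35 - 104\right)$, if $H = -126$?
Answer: $17930$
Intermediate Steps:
$277 + \left(H - 1\right) \left(-35 - 104\right) = 277 + \left(-126 - 1\right) \left(-35 - 104\right) = 277 - -17653 = 277 + 17653 = 17930$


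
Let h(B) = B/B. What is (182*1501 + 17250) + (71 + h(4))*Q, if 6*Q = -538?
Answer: 283976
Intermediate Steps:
Q = -269/3 (Q = (⅙)*(-538) = -269/3 ≈ -89.667)
h(B) = 1
(182*1501 + 17250) + (71 + h(4))*Q = (182*1501 + 17250) + (71 + 1)*(-269/3) = (273182 + 17250) + 72*(-269/3) = 290432 - 6456 = 283976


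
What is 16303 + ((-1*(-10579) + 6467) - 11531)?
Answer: 21818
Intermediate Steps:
16303 + ((-1*(-10579) + 6467) - 11531) = 16303 + ((10579 + 6467) - 11531) = 16303 + (17046 - 11531) = 16303 + 5515 = 21818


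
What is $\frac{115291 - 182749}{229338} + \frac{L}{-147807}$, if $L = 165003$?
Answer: $- \frac{885411530}{627736329} \approx -1.4105$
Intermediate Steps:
$\frac{115291 - 182749}{229338} + \frac{L}{-147807} = \frac{115291 - 182749}{229338} + \frac{165003}{-147807} = \left(115291 - 182749\right) \frac{1}{229338} + 165003 \left(- \frac{1}{147807}\right) = \left(-67458\right) \frac{1}{229338} - \frac{55001}{49269} = - \frac{11243}{38223} - \frac{55001}{49269} = - \frac{885411530}{627736329}$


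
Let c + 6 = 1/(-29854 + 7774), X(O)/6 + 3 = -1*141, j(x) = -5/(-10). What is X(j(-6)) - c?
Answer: -18944639/22080 ≈ -858.00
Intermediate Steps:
j(x) = 1/2 (j(x) = -5*(-1/10) = 1/2)
X(O) = -864 (X(O) = -18 + 6*(-1*141) = -18 + 6*(-141) = -18 - 846 = -864)
c = -132481/22080 (c = -6 + 1/(-29854 + 7774) = -6 + 1/(-22080) = -6 - 1/22080 = -132481/22080 ≈ -6.0000)
X(j(-6)) - c = -864 - 1*(-132481/22080) = -864 + 132481/22080 = -18944639/22080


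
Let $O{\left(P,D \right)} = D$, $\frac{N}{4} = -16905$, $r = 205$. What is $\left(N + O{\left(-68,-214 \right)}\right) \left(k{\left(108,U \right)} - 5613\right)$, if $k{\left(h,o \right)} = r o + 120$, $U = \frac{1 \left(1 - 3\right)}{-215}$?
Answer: $\frac{16016760578}{43} \approx 3.7248 \cdot 10^{8}$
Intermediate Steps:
$N = -67620$ ($N = 4 \left(-16905\right) = -67620$)
$U = \frac{2}{215}$ ($U = 1 \left(-2\right) \left(- \frac{1}{215}\right) = \left(-2\right) \left(- \frac{1}{215}\right) = \frac{2}{215} \approx 0.0093023$)
$k{\left(h,o \right)} = 120 + 205 o$ ($k{\left(h,o \right)} = 205 o + 120 = 120 + 205 o$)
$\left(N + O{\left(-68,-214 \right)}\right) \left(k{\left(108,U \right)} - 5613\right) = \left(-67620 - 214\right) \left(\left(120 + 205 \cdot \frac{2}{215}\right) - 5613\right) = - 67834 \left(\left(120 + \frac{82}{43}\right) - 5613\right) = - 67834 \left(\frac{5242}{43} - 5613\right) = \left(-67834\right) \left(- \frac{236117}{43}\right) = \frac{16016760578}{43}$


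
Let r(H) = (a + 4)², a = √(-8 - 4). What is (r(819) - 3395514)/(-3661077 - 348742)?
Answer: 3395510/4009819 - 16*I*√3/4009819 ≈ 0.8468 - 6.9112e-6*I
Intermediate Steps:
a = 2*I*√3 (a = √(-12) = 2*I*√3 ≈ 3.4641*I)
r(H) = (4 + 2*I*√3)² (r(H) = (2*I*√3 + 4)² = (4 + 2*I*√3)²)
(r(819) - 3395514)/(-3661077 - 348742) = ((4 + 16*I*√3) - 3395514)/(-3661077 - 348742) = (-3395510 + 16*I*√3)/(-4009819) = (-3395510 + 16*I*√3)*(-1/4009819) = 3395510/4009819 - 16*I*√3/4009819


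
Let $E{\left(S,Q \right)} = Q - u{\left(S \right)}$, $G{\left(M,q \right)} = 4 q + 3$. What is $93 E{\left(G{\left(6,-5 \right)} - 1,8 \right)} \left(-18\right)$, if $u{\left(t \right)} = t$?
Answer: $-43524$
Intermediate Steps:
$G{\left(M,q \right)} = 3 + 4 q$
$E{\left(S,Q \right)} = Q - S$
$93 E{\left(G{\left(6,-5 \right)} - 1,8 \right)} \left(-18\right) = 93 \left(8 - \left(\left(3 + 4 \left(-5\right)\right) - 1\right)\right) \left(-18\right) = 93 \left(8 - \left(\left(3 - 20\right) - 1\right)\right) \left(-18\right) = 93 \left(8 - \left(-17 - 1\right)\right) \left(-18\right) = 93 \left(8 - -18\right) \left(-18\right) = 93 \left(8 + 18\right) \left(-18\right) = 93 \cdot 26 \left(-18\right) = 2418 \left(-18\right) = -43524$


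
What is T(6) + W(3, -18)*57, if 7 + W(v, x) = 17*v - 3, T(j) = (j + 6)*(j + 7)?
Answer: 2493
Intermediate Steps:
T(j) = (6 + j)*(7 + j)
W(v, x) = -10 + 17*v (W(v, x) = -7 + (17*v - 3) = -7 + (-3 + 17*v) = -10 + 17*v)
T(6) + W(3, -18)*57 = (42 + 6**2 + 13*6) + (-10 + 17*3)*57 = (42 + 36 + 78) + (-10 + 51)*57 = 156 + 41*57 = 156 + 2337 = 2493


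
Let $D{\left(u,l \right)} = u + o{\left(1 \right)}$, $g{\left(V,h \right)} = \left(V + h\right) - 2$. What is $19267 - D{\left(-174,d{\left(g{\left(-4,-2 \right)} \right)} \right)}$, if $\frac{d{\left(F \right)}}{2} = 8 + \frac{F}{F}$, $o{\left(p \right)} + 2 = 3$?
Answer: $19440$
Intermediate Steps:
$o{\left(p \right)} = 1$ ($o{\left(p \right)} = -2 + 3 = 1$)
$g{\left(V,h \right)} = -2 + V + h$
$d{\left(F \right)} = 18$ ($d{\left(F \right)} = 2 \left(8 + \frac{F}{F}\right) = 2 \left(8 + 1\right) = 2 \cdot 9 = 18$)
$D{\left(u,l \right)} = 1 + u$ ($D{\left(u,l \right)} = u + 1 = 1 + u$)
$19267 - D{\left(-174,d{\left(g{\left(-4,-2 \right)} \right)} \right)} = 19267 - \left(1 - 174\right) = 19267 - -173 = 19267 + 173 = 19440$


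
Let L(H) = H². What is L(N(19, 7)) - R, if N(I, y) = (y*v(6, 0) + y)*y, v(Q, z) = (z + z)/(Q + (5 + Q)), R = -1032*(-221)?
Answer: -225671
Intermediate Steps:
R = 228072
v(Q, z) = 2*z/(5 + 2*Q) (v(Q, z) = (2*z)/(5 + 2*Q) = 2*z/(5 + 2*Q))
N(I, y) = y² (N(I, y) = (y*(2*0/(5 + 2*6)) + y)*y = (y*(2*0/(5 + 12)) + y)*y = (y*(2*0/17) + y)*y = (y*(2*0*(1/17)) + y)*y = (y*0 + y)*y = (0 + y)*y = y*y = y²)
L(N(19, 7)) - R = (7²)² - 1*228072 = 49² - 228072 = 2401 - 228072 = -225671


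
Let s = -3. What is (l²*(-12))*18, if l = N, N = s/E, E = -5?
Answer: -1944/25 ≈ -77.760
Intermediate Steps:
N = ⅗ (N = -3/(-5) = -3*(-⅕) = ⅗ ≈ 0.60000)
l = ⅗ ≈ 0.60000
(l²*(-12))*18 = ((⅗)²*(-12))*18 = ((9/25)*(-12))*18 = -108/25*18 = -1944/25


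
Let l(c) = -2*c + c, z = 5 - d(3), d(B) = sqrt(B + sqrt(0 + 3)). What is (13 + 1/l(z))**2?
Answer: (13 - 1/(5 - sqrt(3 + sqrt(3))))**2 ≈ 159.92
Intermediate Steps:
d(B) = sqrt(B + sqrt(3))
z = 5 - sqrt(3 + sqrt(3)) ≈ 2.8247
l(c) = -c
(13 + 1/l(z))**2 = (13 + 1/(-(5 - sqrt(3 + sqrt(3)))))**2 = (13 + 1/(-5 + sqrt(3 + sqrt(3))))**2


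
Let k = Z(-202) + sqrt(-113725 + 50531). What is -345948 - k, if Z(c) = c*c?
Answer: -386752 - I*sqrt(63194) ≈ -3.8675e+5 - 251.38*I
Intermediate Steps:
Z(c) = c**2
k = 40804 + I*sqrt(63194) (k = (-202)**2 + sqrt(-113725 + 50531) = 40804 + sqrt(-63194) = 40804 + I*sqrt(63194) ≈ 40804.0 + 251.38*I)
-345948 - k = -345948 - (40804 + I*sqrt(63194)) = -345948 + (-40804 - I*sqrt(63194)) = -386752 - I*sqrt(63194)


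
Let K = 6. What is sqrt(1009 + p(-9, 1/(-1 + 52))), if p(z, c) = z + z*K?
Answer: sqrt(946) ≈ 30.757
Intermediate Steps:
p(z, c) = 7*z (p(z, c) = z + z*6 = z + 6*z = 7*z)
sqrt(1009 + p(-9, 1/(-1 + 52))) = sqrt(1009 + 7*(-9)) = sqrt(1009 - 63) = sqrt(946)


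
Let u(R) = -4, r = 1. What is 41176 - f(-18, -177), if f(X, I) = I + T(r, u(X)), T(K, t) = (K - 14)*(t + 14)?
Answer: 41483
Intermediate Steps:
T(K, t) = (-14 + K)*(14 + t)
f(X, I) = -130 + I (f(X, I) = I + (-196 - 14*(-4) + 14*1 + 1*(-4)) = I + (-196 + 56 + 14 - 4) = I - 130 = -130 + I)
41176 - f(-18, -177) = 41176 - (-130 - 177) = 41176 - 1*(-307) = 41176 + 307 = 41483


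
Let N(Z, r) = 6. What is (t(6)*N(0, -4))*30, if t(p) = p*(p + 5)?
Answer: 11880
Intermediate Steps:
t(p) = p*(5 + p)
(t(6)*N(0, -4))*30 = ((6*(5 + 6))*6)*30 = ((6*11)*6)*30 = (66*6)*30 = 396*30 = 11880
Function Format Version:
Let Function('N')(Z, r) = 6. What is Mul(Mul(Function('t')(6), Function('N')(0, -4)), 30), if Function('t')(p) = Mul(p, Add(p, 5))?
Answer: 11880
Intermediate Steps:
Function('t')(p) = Mul(p, Add(5, p))
Mul(Mul(Function('t')(6), Function('N')(0, -4)), 30) = Mul(Mul(Mul(6, Add(5, 6)), 6), 30) = Mul(Mul(Mul(6, 11), 6), 30) = Mul(Mul(66, 6), 30) = Mul(396, 30) = 11880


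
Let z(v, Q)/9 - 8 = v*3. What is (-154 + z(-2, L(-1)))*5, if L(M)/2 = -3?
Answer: -680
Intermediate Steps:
L(M) = -6 (L(M) = 2*(-3) = -6)
z(v, Q) = 72 + 27*v (z(v, Q) = 72 + 9*(v*3) = 72 + 9*(3*v) = 72 + 27*v)
(-154 + z(-2, L(-1)))*5 = (-154 + (72 + 27*(-2)))*5 = (-154 + (72 - 54))*5 = (-154 + 18)*5 = -136*5 = -680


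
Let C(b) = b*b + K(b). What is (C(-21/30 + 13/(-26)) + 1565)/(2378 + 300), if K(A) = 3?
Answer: 19618/33475 ≈ 0.58605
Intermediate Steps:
C(b) = 3 + b**2 (C(b) = b*b + 3 = b**2 + 3 = 3 + b**2)
(C(-21/30 + 13/(-26)) + 1565)/(2378 + 300) = ((3 + (-21/30 + 13/(-26))**2) + 1565)/(2378 + 300) = ((3 + (-21*1/30 + 13*(-1/26))**2) + 1565)/2678 = ((3 + (-7/10 - 1/2)**2) + 1565)*(1/2678) = ((3 + (-6/5)**2) + 1565)*(1/2678) = ((3 + 36/25) + 1565)*(1/2678) = (111/25 + 1565)*(1/2678) = (39236/25)*(1/2678) = 19618/33475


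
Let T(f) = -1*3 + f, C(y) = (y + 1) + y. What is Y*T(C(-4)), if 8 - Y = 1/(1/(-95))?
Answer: -1030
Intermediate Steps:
C(y) = 1 + 2*y (C(y) = (1 + y) + y = 1 + 2*y)
T(f) = -3 + f
Y = 103 (Y = 8 - 1/(1/(-95)) = 8 - 1/(-1/95) = 8 - 1*(-95) = 8 + 95 = 103)
Y*T(C(-4)) = 103*(-3 + (1 + 2*(-4))) = 103*(-3 + (1 - 8)) = 103*(-3 - 7) = 103*(-10) = -1030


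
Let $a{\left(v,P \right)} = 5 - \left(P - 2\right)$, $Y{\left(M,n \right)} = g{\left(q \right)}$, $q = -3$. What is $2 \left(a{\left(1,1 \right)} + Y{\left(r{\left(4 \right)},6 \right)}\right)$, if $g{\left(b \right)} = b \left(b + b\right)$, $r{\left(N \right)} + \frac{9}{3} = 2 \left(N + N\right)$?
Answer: $48$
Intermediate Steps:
$r{\left(N \right)} = -3 + 4 N$ ($r{\left(N \right)} = -3 + 2 \left(N + N\right) = -3 + 2 \cdot 2 N = -3 + 4 N$)
$g{\left(b \right)} = 2 b^{2}$ ($g{\left(b \right)} = b 2 b = 2 b^{2}$)
$Y{\left(M,n \right)} = 18$ ($Y{\left(M,n \right)} = 2 \left(-3\right)^{2} = 2 \cdot 9 = 18$)
$a{\left(v,P \right)} = 7 - P$ ($a{\left(v,P \right)} = 5 - \left(-2 + P\right) = 7 - P$)
$2 \left(a{\left(1,1 \right)} + Y{\left(r{\left(4 \right)},6 \right)}\right) = 2 \left(\left(7 - 1\right) + 18\right) = 2 \left(6 + 18\right) = 2 \cdot 24 = 48$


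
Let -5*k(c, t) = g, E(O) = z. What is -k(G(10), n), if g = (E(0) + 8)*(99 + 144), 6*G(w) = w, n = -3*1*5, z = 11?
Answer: 4617/5 ≈ 923.40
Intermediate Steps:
E(O) = 11
n = -15 (n = -3*5 = -15)
G(w) = w/6
g = 4617 (g = (11 + 8)*(99 + 144) = 19*243 = 4617)
k(c, t) = -4617/5 (k(c, t) = -⅕*4617 = -4617/5)
-k(G(10), n) = -1*(-4617/5) = 4617/5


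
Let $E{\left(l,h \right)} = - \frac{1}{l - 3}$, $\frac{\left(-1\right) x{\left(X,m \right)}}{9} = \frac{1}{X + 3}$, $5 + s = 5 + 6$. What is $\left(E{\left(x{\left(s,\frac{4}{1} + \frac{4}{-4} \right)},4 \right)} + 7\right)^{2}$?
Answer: $\frac{841}{16} \approx 52.563$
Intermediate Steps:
$s = 6$ ($s = -5 + \left(5 + 6\right) = -5 + 11 = 6$)
$x{\left(X,m \right)} = - \frac{9}{3 + X}$ ($x{\left(X,m \right)} = - \frac{9}{X + 3} = - \frac{9}{3 + X}$)
$E{\left(l,h \right)} = - \frac{1}{-3 + l}$ ($E{\left(l,h \right)} = - \frac{1}{l - 3} = - \frac{1}{-3 + l}$)
$\left(E{\left(x{\left(s,\frac{4}{1} + \frac{4}{-4} \right)},4 \right)} + 7\right)^{2} = \left(- \frac{1}{-3 - \frac{9}{3 + 6}} + 7\right)^{2} = \left(- \frac{1}{-3 - \frac{9}{9}} + 7\right)^{2} = \left(- \frac{1}{-3 - 1} + 7\right)^{2} = \left(- \frac{1}{-4} + 7\right)^{2} = \left(\left(-1\right) \left(- \frac{1}{4}\right) + 7\right)^{2} = \left(\frac{1}{4} + 7\right)^{2} = \left(\frac{29}{4}\right)^{2} = \frac{841}{16}$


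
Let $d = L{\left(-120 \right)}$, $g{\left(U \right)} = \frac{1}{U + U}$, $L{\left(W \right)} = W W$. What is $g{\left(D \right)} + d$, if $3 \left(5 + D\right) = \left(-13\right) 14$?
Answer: $\frac{5673597}{394} \approx 14400.0$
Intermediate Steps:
$D = - \frac{197}{3}$ ($D = -5 + \frac{\left(-13\right) 14}{3} = -5 + \frac{1}{3} \left(-182\right) = -5 - \frac{182}{3} = - \frac{197}{3} \approx -65.667$)
$L{\left(W \right)} = W^{2}$
$g{\left(U \right)} = \frac{1}{2 U}$
$d = 14400$ ($d = \left(-120\right)^{2} = 14400$)
$g{\left(D \right)} + d = \frac{1}{2 \left(- \frac{197}{3}\right)} + 14400 = \frac{1}{2} \left(- \frac{3}{197}\right) + 14400 = - \frac{3}{394} + 14400 = \frac{5673597}{394}$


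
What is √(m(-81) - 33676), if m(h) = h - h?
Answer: 2*I*√8419 ≈ 183.51*I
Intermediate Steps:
m(h) = 0
√(m(-81) - 33676) = √(0 - 33676) = √(-33676) = 2*I*√8419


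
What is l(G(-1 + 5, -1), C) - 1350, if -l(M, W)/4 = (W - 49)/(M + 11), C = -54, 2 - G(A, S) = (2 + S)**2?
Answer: -3947/3 ≈ -1315.7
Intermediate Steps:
G(A, S) = 2 - (2 + S)**2
l(M, W) = -4*(-49 + W)/(11 + M) (l(M, W) = -4*(W - 49)/(M + 11) = -4*(-49 + W)/(11 + M))
l(G(-1 + 5, -1), C) - 1350 = 4*(49 - 1*(-54))/(11 + (2 - (2 - 1)**2)) - 1350 = 4*(49 + 54)/(11 + (2 - 1*1**2)) - 1350 = 4*103/(11 + (2 - 1*1)) - 1350 = 4*103/(11 + (2 - 1)) - 1350 = 4*103/(11 + 1) - 1350 = 4*103/12 - 1350 = 4*(1/12)*103 - 1350 = 103/3 - 1350 = -3947/3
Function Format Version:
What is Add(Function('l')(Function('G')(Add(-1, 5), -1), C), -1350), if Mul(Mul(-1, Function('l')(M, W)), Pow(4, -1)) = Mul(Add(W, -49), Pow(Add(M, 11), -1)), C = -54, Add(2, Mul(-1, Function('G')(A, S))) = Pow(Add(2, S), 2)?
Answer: Rational(-3947, 3) ≈ -1315.7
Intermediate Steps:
Function('G')(A, S) = Add(2, Mul(-1, Pow(Add(2, S), 2)))
Function('l')(M, W) = Mul(-4, Pow(Add(11, M), -1), Add(-49, W)) (Function('l')(M, W) = Mul(-4, Mul(Add(W, -49), Pow(Add(M, 11), -1))) = Mul(-4, Mul(Add(-49, W), Pow(Add(11, M), -1))) = Mul(-4, Mul(Pow(Add(11, M), -1), Add(-49, W))) = Mul(-4, Pow(Add(11, M), -1), Add(-49, W)))
Add(Function('l')(Function('G')(Add(-1, 5), -1), C), -1350) = Add(Mul(4, Pow(Add(11, Add(2, Mul(-1, Pow(Add(2, -1), 2)))), -1), Add(49, Mul(-1, -54))), -1350) = Add(Mul(4, Pow(Add(11, Add(2, Mul(-1, Pow(1, 2)))), -1), Add(49, 54)), -1350) = Add(Mul(4, Pow(Add(11, Add(2, Mul(-1, 1))), -1), 103), -1350) = Add(Mul(4, Pow(Add(11, Add(2, -1)), -1), 103), -1350) = Add(Mul(4, Pow(Add(11, 1), -1), 103), -1350) = Add(Mul(4, Pow(12, -1), 103), -1350) = Add(Mul(4, Rational(1, 12), 103), -1350) = Add(Rational(103, 3), -1350) = Rational(-3947, 3)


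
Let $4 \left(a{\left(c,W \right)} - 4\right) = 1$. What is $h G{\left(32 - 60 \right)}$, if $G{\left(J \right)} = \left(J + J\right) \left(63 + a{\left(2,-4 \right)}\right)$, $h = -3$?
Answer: $11298$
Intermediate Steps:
$a{\left(c,W \right)} = \frac{17}{4}$ ($a{\left(c,W \right)} = 4 + \frac{1}{4} \cdot 1 = 4 + \frac{1}{4} = \frac{17}{4}$)
$G{\left(J \right)} = \frac{269 J}{2}$ ($G{\left(J \right)} = \left(J + J\right) \left(63 + \frac{17}{4}\right) = 2 J \frac{269}{4} = \frac{269 J}{2}$)
$h G{\left(32 - 60 \right)} = - 3 \frac{269 \left(32 - 60\right)}{2} = - 3 \cdot \frac{269}{2} \left(-28\right) = \left(-3\right) \left(-3766\right) = 11298$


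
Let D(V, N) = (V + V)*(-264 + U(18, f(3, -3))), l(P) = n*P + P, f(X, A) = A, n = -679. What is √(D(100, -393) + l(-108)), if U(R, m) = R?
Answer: 2*√6006 ≈ 155.00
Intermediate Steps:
l(P) = -678*P (l(P) = -679*P + P = -678*P)
D(V, N) = -492*V (D(V, N) = (V + V)*(-264 + 18) = (2*V)*(-246) = -492*V)
√(D(100, -393) + l(-108)) = √(-492*100 - 678*(-108)) = √(-49200 + 73224) = √24024 = 2*√6006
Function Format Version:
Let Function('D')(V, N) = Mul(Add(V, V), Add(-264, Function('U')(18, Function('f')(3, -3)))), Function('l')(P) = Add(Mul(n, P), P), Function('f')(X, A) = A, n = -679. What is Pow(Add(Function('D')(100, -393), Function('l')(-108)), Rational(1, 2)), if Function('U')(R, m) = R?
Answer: Mul(2, Pow(6006, Rational(1, 2))) ≈ 155.00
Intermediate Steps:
Function('l')(P) = Mul(-678, P) (Function('l')(P) = Add(Mul(-679, P), P) = Mul(-678, P))
Function('D')(V, N) = Mul(-492, V) (Function('D')(V, N) = Mul(Add(V, V), Add(-264, 18)) = Mul(Mul(2, V), -246) = Mul(-492, V))
Pow(Add(Function('D')(100, -393), Function('l')(-108)), Rational(1, 2)) = Pow(Add(Mul(-492, 100), Mul(-678, -108)), Rational(1, 2)) = Pow(Add(-49200, 73224), Rational(1, 2)) = Pow(24024, Rational(1, 2)) = Mul(2, Pow(6006, Rational(1, 2)))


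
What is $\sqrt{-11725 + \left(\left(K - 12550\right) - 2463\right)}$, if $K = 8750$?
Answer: $2 i \sqrt{4497} \approx 134.12 i$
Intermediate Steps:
$\sqrt{-11725 + \left(\left(K - 12550\right) - 2463\right)} = \sqrt{-11725 + \left(\left(8750 - 12550\right) - 2463\right)} = \sqrt{-11725 - 6263} = \sqrt{-17988} = 2 i \sqrt{4497}$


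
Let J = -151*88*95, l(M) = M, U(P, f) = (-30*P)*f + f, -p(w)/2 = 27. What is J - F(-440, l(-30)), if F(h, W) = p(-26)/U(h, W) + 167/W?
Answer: -499930226287/396030 ≈ -1.2624e+6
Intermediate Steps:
p(w) = -54 (p(w) = -2*27 = -54)
U(P, f) = f - 30*P*f (U(P, f) = -30*P*f + f = f - 30*P*f)
J = -1262360 (J = -13288*95 = -1262360)
F(h, W) = 167/W - 54/(W*(1 - 30*h)) (F(h, W) = -54*1/(W*(1 - 30*h)) + 167/W = -54/(W*(1 - 30*h)) + 167/W = 167/W - 54/(W*(1 - 30*h)))
J - F(-440, l(-30)) = -1262360 - (-113 + 5010*(-440))/((-30)*(-1 + 30*(-440))) = -1262360 - (-1)*(-113 - 2204400)/(30*(-1 - 13200)) = -1262360 - (-1)*(-2204513)/(30*(-13201)) = -1262360 - (-1)*(-1)*(-2204513)/(30*13201) = -1262360 - 1*(-2204513/396030) = -1262360 + 2204513/396030 = -499930226287/396030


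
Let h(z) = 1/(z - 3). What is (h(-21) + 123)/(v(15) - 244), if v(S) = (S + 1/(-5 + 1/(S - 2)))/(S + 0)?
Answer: -118040/233293 ≈ -0.50597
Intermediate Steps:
h(z) = 1/(-3 + z)
v(S) = (S + 1/(-5 + 1/(-2 + S)))/S
(h(-21) + 123)/(v(15) - 244) = (1/(-3 - 21) + 123)/((2 - 12*15 + 5*15²)/(15*(-11 + 5*15)) - 244) = (1/(-24) + 123)/((2 - 180 + 5*225)/(15*(-11 + 75)) - 244) = (-1/24 + 123)/((1/15)*(2 - 180 + 1125)/64 - 244) = 2951/(24*((1/15)*(1/64)*947 - 244)) = 2951/(24*(947/960 - 244)) = 2951/(24*(-233293/960)) = (2951/24)*(-960/233293) = -118040/233293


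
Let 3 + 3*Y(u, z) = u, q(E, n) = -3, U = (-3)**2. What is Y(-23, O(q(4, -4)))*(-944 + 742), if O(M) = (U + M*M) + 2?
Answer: 5252/3 ≈ 1750.7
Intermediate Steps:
U = 9
O(M) = 11 + M**2 (O(M) = (9 + M*M) + 2 = (9 + M**2) + 2 = 11 + M**2)
Y(u, z) = -1 + u/3
Y(-23, O(q(4, -4)))*(-944 + 742) = (-1 + (1/3)*(-23))*(-944 + 742) = (-1 - 23/3)*(-202) = -26/3*(-202) = 5252/3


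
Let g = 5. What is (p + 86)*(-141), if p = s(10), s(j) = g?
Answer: -12831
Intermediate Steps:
s(j) = 5
p = 5
(p + 86)*(-141) = (5 + 86)*(-141) = 91*(-141) = -12831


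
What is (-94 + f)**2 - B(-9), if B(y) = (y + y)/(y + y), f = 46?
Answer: 2303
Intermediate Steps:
B(y) = 1 (B(y) = (2*y)/((2*y)) = (2*y)*(1/(2*y)) = 1)
(-94 + f)**2 - B(-9) = (-94 + 46)**2 - 1*1 = (-48)**2 - 1 = 2304 - 1 = 2303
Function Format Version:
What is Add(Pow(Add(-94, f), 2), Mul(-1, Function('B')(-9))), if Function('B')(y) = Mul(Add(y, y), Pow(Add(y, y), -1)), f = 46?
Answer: 2303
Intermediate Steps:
Function('B')(y) = 1 (Function('B')(y) = Mul(Mul(2, y), Pow(Mul(2, y), -1)) = Mul(Mul(2, y), Mul(Rational(1, 2), Pow(y, -1))) = 1)
Add(Pow(Add(-94, f), 2), Mul(-1, Function('B')(-9))) = Add(Pow(Add(-94, 46), 2), Mul(-1, 1)) = Add(Pow(-48, 2), -1) = Add(2304, -1) = 2303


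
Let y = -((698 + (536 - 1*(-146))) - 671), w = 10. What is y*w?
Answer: -7090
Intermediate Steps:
y = -709 (y = -((698 + (536 + 146)) - 671) = -((698 + 682) - 671) = -(1380 - 671) = -1*709 = -709)
y*w = -709*10 = -7090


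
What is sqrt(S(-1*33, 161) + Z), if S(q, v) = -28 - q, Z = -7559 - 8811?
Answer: I*sqrt(16365) ≈ 127.93*I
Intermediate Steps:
Z = -16370
sqrt(S(-1*33, 161) + Z) = sqrt((-28 - (-1)*33) - 16370) = sqrt((-28 - 1*(-33)) - 16370) = sqrt((-28 + 33) - 16370) = sqrt(5 - 16370) = sqrt(-16365) = I*sqrt(16365)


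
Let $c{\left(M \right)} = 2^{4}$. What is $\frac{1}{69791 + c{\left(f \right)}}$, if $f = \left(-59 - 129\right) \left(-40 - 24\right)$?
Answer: $\frac{1}{69807} \approx 1.4325 \cdot 10^{-5}$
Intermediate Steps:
$f = 12032$ ($f = \left(-188\right) \left(-64\right) = 12032$)
$c{\left(M \right)} = 16$
$\frac{1}{69791 + c{\left(f \right)}} = \frac{1}{69791 + 16} = \frac{1}{69807}$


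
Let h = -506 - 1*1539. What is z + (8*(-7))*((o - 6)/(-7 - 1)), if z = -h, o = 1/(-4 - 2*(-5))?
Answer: 12025/6 ≈ 2004.2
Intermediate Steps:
h = -2045 (h = -506 - 1539 = -2045)
o = 1/6 (o = 1/(-4 + 10) = 1/6 ≈ 0.16667)
z = 2045 (z = -1*(-2045) = 2045)
z + (8*(-7))*((o - 6)/(-7 - 1)) = 2045 + (8*(-7))*((1/6 - 6)/(-7 - 1)) = 2045 - (-980)/(3*(-8)) = 2045 - (-980)*(-1)/(3*8) = 2045 - 56*35/48 = 2045 - 245/6 = 12025/6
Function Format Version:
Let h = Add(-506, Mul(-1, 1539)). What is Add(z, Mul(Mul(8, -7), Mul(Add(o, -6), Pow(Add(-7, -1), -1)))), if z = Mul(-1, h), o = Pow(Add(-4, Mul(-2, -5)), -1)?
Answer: Rational(12025, 6) ≈ 2004.2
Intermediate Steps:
h = -2045 (h = Add(-506, -1539) = -2045)
o = Rational(1, 6) (o = Pow(Add(-4, 10), -1) = Pow(6, -1) = Rational(1, 6) ≈ 0.16667)
z = 2045 (z = Mul(-1, -2045) = 2045)
Add(z, Mul(Mul(8, -7), Mul(Add(o, -6), Pow(Add(-7, -1), -1)))) = Add(2045, Mul(Mul(8, -7), Mul(Add(Rational(1, 6), -6), Pow(Add(-7, -1), -1)))) = Add(2045, Mul(-56, Mul(Rational(-35, 6), Pow(-8, -1)))) = Add(2045, Mul(-56, Mul(Rational(-35, 6), Rational(-1, 8)))) = Add(2045, Mul(-56, Rational(35, 48))) = Add(2045, Rational(-245, 6)) = Rational(12025, 6)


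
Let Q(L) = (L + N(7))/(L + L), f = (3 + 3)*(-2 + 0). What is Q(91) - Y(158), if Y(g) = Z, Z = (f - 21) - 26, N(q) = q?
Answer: 774/13 ≈ 59.538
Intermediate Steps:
f = -12 (f = 6*(-2) = -12)
Q(L) = (7 + L)/(2*L) (Q(L) = (L + 7)/(L + L) = (7 + L)/((2*L)) = (7 + L)*(1/(2*L)) = (7 + L)/(2*L))
Z = -59 (Z = (-12 - 21) - 26 = -33 - 26 = -59)
Y(g) = -59
Q(91) - Y(158) = (1/2)*(7 + 91)/91 - 1*(-59) = (1/2)*(1/91)*98 + 59 = 7/13 + 59 = 774/13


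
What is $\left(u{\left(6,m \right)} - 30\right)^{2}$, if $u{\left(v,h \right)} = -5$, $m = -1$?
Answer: $1225$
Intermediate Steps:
$\left(u{\left(6,m \right)} - 30\right)^{2} = \left(-5 - 30\right)^{2} = \left(-35\right)^{2} = 1225$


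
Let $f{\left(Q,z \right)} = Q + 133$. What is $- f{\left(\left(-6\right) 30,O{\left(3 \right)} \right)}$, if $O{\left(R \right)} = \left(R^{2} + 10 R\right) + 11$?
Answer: $47$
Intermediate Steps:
$O{\left(R \right)} = 11 + R^{2} + 10 R$
$f{\left(Q,z \right)} = 133 + Q$
$- f{\left(\left(-6\right) 30,O{\left(3 \right)} \right)} = - (133 - 180) = \left(-1\right) \left(-47\right) = 47$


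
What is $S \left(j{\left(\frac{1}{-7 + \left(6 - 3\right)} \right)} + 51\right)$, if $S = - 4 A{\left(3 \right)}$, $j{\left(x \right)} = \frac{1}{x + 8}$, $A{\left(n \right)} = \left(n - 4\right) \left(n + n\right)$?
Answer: $\frac{38040}{31} \approx 1227.1$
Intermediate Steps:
$A{\left(n \right)} = 2 n \left(-4 + n\right)$ ($A{\left(n \right)} = \left(-4 + n\right) 2 n = 2 n \left(-4 + n\right)$)
$j{\left(x \right)} = \frac{1}{8 + x}$
$S = 24$ ($S = - 4 \cdot 2 \cdot 3 \left(-4 + 3\right) = - 4 \cdot 2 \cdot 3 \left(-1\right) = \left(-4\right) \left(-6\right) = 24$)
$S \left(j{\left(\frac{1}{-7 + \left(6 - 3\right)} \right)} + 51\right) = 24 \left(\frac{1}{8 + \frac{1}{-7 + \left(6 - 3\right)}} + 51\right) = 24 \left(\frac{1}{8 + \frac{1}{-7 + 3}} + 51\right) = 24 \left(\frac{1}{8 + \frac{1}{-4}} + 51\right) = 24 \left(\frac{1}{8 - \frac{1}{4}} + 51\right) = 24 \left(\frac{1}{\frac{31}{4}} + 51\right) = 24 \left(\frac{4}{31} + 51\right) = 24 \cdot \frac{1585}{31} = \frac{38040}{31}$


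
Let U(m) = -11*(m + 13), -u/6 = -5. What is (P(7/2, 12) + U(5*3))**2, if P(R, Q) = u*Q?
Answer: 2704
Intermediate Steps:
u = 30 (u = -6*(-5) = 30)
U(m) = -143 - 11*m (U(m) = -11*(13 + m) = -143 - 11*m)
P(R, Q) = 30*Q
(P(7/2, 12) + U(5*3))**2 = (30*12 + (-143 - 55*3))**2 = (360 + (-143 - 11*15))**2 = (360 + (-143 - 165))**2 = (360 - 308)**2 = 52**2 = 2704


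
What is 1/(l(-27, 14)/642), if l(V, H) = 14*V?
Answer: -107/63 ≈ -1.6984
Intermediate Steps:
1/(l(-27, 14)/642) = 1/((14*(-27))/642) = 1/(-378*1/642) = 1/(-63/107) = -107/63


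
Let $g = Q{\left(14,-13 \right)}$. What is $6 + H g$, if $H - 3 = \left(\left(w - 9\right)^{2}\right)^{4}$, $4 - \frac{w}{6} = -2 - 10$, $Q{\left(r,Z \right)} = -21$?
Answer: $-68924451024179598$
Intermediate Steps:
$w = 96$ ($w = 24 - 6 \left(-2 - 10\right) = 24 - -72 = 24 + 72 = 96$)
$g = -21$
$H = 3282116715437124$ ($H = 3 + \left(\left(96 - 9\right)^{2}\right)^{4} = 3 + \left(87^{2}\right)^{4} = 3 + 7569^{4} = 3 + 3282116715437121 = 3282116715437124$)
$6 + H g = 6 + 3282116715437124 \left(-21\right) = 6 - 68924451024179604 = -68924451024179598$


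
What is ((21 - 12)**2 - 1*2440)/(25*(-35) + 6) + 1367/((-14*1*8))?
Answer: -923715/97328 ≈ -9.4907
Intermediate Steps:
((21 - 12)**2 - 1*2440)/(25*(-35) + 6) + 1367/((-14*1*8)) = (9**2 - 2440)/(-875 + 6) + 1367/((-14*8)) = (81 - 2440)/(-869) + 1367/(-112) = -2359*(-1/869) + 1367*(-1/112) = 2359/869 - 1367/112 = -923715/97328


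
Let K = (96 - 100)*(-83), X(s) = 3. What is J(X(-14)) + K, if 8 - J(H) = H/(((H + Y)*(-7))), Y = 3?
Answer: 4761/14 ≈ 340.07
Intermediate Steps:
K = 332 (K = -4*(-83) = 332)
J(H) = 8 - H/(-21 - 7*H) (J(H) = 8 - H/((H + 3)*(-7)) = 8 - H/((3 + H)*(-7)) = 8 - H/(-21 - 7*H))
J(X(-14)) + K = 3*(56 + 19*3)/(7*(3 + 3)) + 332 = (3/7)*(56 + 57)/6 + 332 = (3/7)*(1/6)*113 + 332 = 113/14 + 332 = 4761/14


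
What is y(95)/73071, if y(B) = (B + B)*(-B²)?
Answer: -1714750/73071 ≈ -23.467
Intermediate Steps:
y(B) = -2*B³ (y(B) = (2*B)*(-B²) = -2*B³)
y(95)/73071 = -2*95³/73071 = -2*857375*(1/73071) = -1714750*1/73071 = -1714750/73071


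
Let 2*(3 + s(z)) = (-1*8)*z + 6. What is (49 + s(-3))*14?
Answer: 854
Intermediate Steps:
s(z) = -4*z (s(z) = -3 + ((-1*8)*z + 6)/2 = -3 + (-8*z + 6)/2 = -3 + (6 - 8*z)/2 = -3 + (3 - 4*z) = -4*z)
(49 + s(-3))*14 = (49 - 4*(-3))*14 = (49 + 12)*14 = 61*14 = 854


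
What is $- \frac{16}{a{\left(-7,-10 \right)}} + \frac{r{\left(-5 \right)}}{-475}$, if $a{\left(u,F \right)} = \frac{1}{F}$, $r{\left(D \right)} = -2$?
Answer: $\frac{76002}{475} \approx 160.0$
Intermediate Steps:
$- \frac{16}{a{\left(-7,-10 \right)}} + \frac{r{\left(-5 \right)}}{-475} = - \frac{16}{\frac{1}{-10}} - \frac{2}{-475} = - \frac{16}{- \frac{1}{10}} - - \frac{2}{475} = \left(-16\right) \left(-10\right) + \frac{2}{475} = 160 + \frac{2}{475} = \frac{76002}{475}$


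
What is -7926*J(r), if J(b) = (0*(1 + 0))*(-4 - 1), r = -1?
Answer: 0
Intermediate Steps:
J(b) = 0 (J(b) = (0*1)*(-5) = 0*(-5) = 0)
-7926*J(r) = -7926*0 = 0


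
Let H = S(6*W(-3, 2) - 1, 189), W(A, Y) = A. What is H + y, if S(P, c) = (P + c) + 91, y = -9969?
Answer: -9708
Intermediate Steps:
S(P, c) = 91 + P + c
H = 261 (H = 91 + (6*(-3) - 1) + 189 = 91 + (-18 - 1) + 189 = 91 - 19 + 189 = 261)
H + y = 261 - 9969 = -9708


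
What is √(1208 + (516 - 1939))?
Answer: I*√215 ≈ 14.663*I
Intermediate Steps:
√(1208 + (516 - 1939)) = √(1208 - 1423) = √(-215) = I*√215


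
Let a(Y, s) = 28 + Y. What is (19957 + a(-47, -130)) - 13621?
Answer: 6317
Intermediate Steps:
(19957 + a(-47, -130)) - 13621 = (19957 + (28 - 47)) - 13621 = (19957 - 19) - 13621 = 19938 - 13621 = 6317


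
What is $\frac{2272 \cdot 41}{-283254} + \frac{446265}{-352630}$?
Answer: $- \frac{15925453607}{9988385802} \approx -1.5944$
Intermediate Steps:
$\frac{2272 \cdot 41}{-283254} + \frac{446265}{-352630} = 93152 \left(- \frac{1}{283254}\right) + 446265 \left(- \frac{1}{352630}\right) = - \frac{46576}{141627} - \frac{89253}{70526} = - \frac{15925453607}{9988385802}$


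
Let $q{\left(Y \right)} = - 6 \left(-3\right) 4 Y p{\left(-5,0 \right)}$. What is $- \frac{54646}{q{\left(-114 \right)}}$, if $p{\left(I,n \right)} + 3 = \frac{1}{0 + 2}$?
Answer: $- \frac{27323}{10260} \approx -2.6631$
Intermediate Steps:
$p{\left(I,n \right)} = - \frac{5}{2}$ ($p{\left(I,n \right)} = -3 + \frac{1}{0 + 2} = -3 + \frac{1}{2} = - \frac{5}{2}$)
$q{\left(Y \right)} = - 180 Y$ ($q{\left(Y \right)} = - 6 \left(-3\right) 4 Y \left(- \frac{5}{2}\right) = - 6 \left(- 12 Y\right) \left(- \frac{5}{2}\right) = 72 Y \left(- \frac{5}{2}\right) = - 180 Y$)
$- \frac{54646}{q{\left(-114 \right)}} = - \frac{54646}{\left(-180\right) \left(-114\right)} = - \frac{54646}{20520} = \left(-54646\right) \frac{1}{20520} = - \frac{27323}{10260}$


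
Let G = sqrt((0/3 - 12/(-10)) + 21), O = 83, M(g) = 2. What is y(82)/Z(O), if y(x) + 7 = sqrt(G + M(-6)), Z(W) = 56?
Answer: -1/8 + sqrt(50 + 5*sqrt(555))/280 ≈ -0.078738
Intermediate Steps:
G = sqrt(555)/5 (G = sqrt((0*(1/3) - 12*(-1/10)) + 21) = sqrt((0 + 6/5) + 21) = sqrt(6/5 + 21) = sqrt(111/5) = sqrt(555)/5 ≈ 4.7117)
y(x) = -7 + sqrt(2 + sqrt(555)/5) (y(x) = -7 + sqrt(sqrt(555)/5 + 2) = -7 + sqrt(2 + sqrt(555)/5))
y(82)/Z(O) = (-7 + sqrt(50 + 5*sqrt(555))/5)/56 = (-7 + sqrt(50 + 5*sqrt(555))/5)*(1/56) = -1/8 + sqrt(50 + 5*sqrt(555))/280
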